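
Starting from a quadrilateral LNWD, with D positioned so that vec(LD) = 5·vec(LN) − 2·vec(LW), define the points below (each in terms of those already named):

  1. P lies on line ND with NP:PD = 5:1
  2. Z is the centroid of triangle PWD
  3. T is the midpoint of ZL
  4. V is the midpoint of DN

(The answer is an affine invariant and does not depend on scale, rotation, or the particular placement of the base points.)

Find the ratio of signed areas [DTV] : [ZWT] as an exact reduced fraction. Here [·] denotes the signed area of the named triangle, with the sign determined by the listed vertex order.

Set L = (0, 0), N = (1, 0), W = (0, 1), D = (5, -2); any affine frame gives the same invariant.
1. P lies on line ND with NP:PD = 5:1 ⇒ P = (13/3, -5/3)
2. Z is the centroid of triangle PWD ⇒ Z = (28/9, -8/9)
3. T is the midpoint of ZL ⇒ T = (14/9, -4/9)
4. V is the midpoint of DN ⇒ V = (3, -1)
2·[DTV] = -1/3, 2·[ZWT] = 14/9
[DTV]:[ZWT] = -1/3:14/9 = -3/14

[DTV]:[ZWT] = -3/14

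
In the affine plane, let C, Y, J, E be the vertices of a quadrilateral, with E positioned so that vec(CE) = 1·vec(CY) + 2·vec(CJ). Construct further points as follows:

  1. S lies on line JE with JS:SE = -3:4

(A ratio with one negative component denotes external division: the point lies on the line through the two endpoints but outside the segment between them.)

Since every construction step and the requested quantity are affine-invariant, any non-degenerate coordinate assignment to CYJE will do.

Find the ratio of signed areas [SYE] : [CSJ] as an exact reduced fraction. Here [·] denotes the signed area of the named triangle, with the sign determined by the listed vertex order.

[SYE]:[CSJ] = -8/3

Choose coordinates C = (0, 0), Y = (1, 0), J = (0, 1), E = (1, 2).
1. S lies on line JE with JS:SE = -3:4 ⇒ S = (-3, -2)
2·[SYE] = 8, 2·[CSJ] = -3
[SYE]:[CSJ] = 8:-3 = -8/3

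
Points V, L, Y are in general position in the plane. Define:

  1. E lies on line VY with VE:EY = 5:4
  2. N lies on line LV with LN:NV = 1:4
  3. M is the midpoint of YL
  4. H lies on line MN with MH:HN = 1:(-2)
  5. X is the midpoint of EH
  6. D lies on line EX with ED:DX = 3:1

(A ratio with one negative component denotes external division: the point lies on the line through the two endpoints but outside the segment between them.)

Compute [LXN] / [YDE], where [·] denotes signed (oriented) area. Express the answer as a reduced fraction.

Set V = (0, 0), L = (1, 0), Y = (0, 1); any affine frame gives the same invariant.
1. E lies on line VY with VE:EY = 5:4 ⇒ E = (0, 5/9)
2. N lies on line LV with LN:NV = 1:4 ⇒ N = (4/5, 0)
3. M is the midpoint of YL ⇒ M = (1/2, 1/2)
4. H lies on line MN with MH:HN = 1:(-2) ⇒ H = (1/5, 1)
5. X is the midpoint of EH ⇒ X = (1/10, 7/9)
6. D lies on line EX with ED:DX = 3:1 ⇒ D = (3/40, 13/18)
2·[LXN] = 7/45, 2·[YDE] = -1/30
[LXN]:[YDE] = 7/45:-1/30 = -14/3

[LXN]:[YDE] = -14/3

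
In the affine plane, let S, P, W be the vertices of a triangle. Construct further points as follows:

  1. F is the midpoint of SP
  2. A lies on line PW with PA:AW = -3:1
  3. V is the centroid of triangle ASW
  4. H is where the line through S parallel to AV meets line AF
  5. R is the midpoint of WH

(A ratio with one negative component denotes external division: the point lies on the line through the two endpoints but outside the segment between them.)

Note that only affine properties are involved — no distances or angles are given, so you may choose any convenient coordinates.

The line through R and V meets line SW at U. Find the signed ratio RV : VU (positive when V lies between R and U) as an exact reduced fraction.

RV:VU = 7/2

Set S = (0, 0), P = (1, 0), W = (0, 1); any affine frame gives the same invariant.
1. F is the midpoint of SP ⇒ F = (1/2, 0)
2. A lies on line PW with PA:AW = -3:1 ⇒ A = (-1/2, 3/2)
3. V is the centroid of triangle ASW ⇒ V = (-1/6, 5/6)
4. H is where the line through S parallel to AV meets line AF ⇒ H = (-3/2, 3)
5. R is the midpoint of WH ⇒ R = (-3/4, 2)
line RV meets SW at U = (0, 1/2)
V = R + t·(U−R) with t = 7/9, so RV:VU = 7/9:2/9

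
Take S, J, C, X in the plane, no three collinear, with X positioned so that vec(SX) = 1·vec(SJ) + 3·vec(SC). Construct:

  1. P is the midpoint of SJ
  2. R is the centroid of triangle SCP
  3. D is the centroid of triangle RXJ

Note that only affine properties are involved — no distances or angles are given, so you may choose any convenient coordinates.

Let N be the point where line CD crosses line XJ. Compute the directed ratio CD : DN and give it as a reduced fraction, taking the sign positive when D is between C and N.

CD:DN = 13/5

Assign S = (0, 0), J = (1, 0), C = (0, 1), X = (1, 3) — the answer is frame-independent, so this choice is without loss of generality.
1. P is the midpoint of SJ ⇒ P = (1/2, 0)
2. R is the centroid of triangle SCP ⇒ R = (1/6, 1/3)
3. D is the centroid of triangle RXJ ⇒ D = (13/18, 10/9)
line CD meets XJ at N = (1, 15/13)
D = C + t·(N−C) with t = 13/18, so CD:DN = 13/18:5/18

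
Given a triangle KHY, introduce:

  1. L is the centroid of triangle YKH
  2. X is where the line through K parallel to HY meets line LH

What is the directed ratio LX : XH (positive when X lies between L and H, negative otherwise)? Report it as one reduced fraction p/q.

LX:XH = -2/3

Choose coordinates K = (0, 0), H = (1, 0), Y = (0, 1).
1. L is the centroid of triangle YKH ⇒ L = (1/3, 1/3)
2. X is where the line through K parallel to HY meets line LH ⇒ X = (-1, 1)
X = L + t·(H−L) with t = -2, so LX:XH = t:(1−t) = -2:3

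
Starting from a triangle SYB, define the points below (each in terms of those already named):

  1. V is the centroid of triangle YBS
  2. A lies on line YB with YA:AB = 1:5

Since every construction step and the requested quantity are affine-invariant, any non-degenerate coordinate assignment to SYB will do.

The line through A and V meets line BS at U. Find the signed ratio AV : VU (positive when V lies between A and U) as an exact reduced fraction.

AV:VU = 3/2

Choose coordinates S = (0, 0), Y = (1, 0), B = (0, 1).
1. V is the centroid of triangle YBS ⇒ V = (1/3, 1/3)
2. A lies on line YB with YA:AB = 1:5 ⇒ A = (5/6, 1/6)
line AV meets BS at U = (0, 4/9)
V = A + t·(U−A) with t = 3/5, so AV:VU = 3/5:2/5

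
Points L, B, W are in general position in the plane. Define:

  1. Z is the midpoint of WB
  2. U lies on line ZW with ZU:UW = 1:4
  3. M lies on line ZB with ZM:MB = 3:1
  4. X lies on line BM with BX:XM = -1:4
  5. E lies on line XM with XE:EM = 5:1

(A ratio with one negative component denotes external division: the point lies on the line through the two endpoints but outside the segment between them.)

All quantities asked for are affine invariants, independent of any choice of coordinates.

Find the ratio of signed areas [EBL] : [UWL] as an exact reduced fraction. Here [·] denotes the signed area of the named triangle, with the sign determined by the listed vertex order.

Assign L = (0, 0), B = (1, 0), W = (0, 1) — the answer is frame-independent, so this choice is without loss of generality.
1. Z is the midpoint of WB ⇒ Z = (1/2, 1/2)
2. U lies on line ZW with ZU:UW = 1:4 ⇒ U = (2/5, 3/5)
3. M lies on line ZB with ZM:MB = 3:1 ⇒ M = (7/8, 1/8)
4. X lies on line BM with BX:XM = -1:4 ⇒ X = (25/24, -1/24)
5. E lies on line XM with XE:EM = 5:1 ⇒ E = (65/72, 7/72)
2·[EBL] = -7/72, 2·[UWL] = 2/5
[EBL]:[UWL] = -7/72:2/5 = -35/144

[EBL]:[UWL] = -35/144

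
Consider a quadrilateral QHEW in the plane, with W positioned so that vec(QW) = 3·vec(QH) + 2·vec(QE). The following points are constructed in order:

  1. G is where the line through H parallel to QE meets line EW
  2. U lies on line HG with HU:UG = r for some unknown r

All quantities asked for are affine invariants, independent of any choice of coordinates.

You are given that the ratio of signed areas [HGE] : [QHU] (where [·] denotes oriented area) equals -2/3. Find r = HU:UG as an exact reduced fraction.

Set Q = (0, 0), H = (1, 0), E = (0, 1), W = (3, 2); any affine frame gives the same invariant.
1. G is where the line through H parallel to QE meets line EW ⇒ G = (1, 4/3)
2. With HU:UG = r, write λ = r/(r+1) so U = H + λ·(G−H); U is affine-linear in λ
Every point depending on U is an affine combination of U and λ-independent points, so each such coordinate is linear in λ; the λ² term in each signed area is a multiple of (G−H)×(G−H) = 0, so 2·[HGE] and 2·[QHU] are each linear in λ. Evaluating at λ=0 and λ=1:
  2·[HGE] = 4/3,   2·[QHU] = 4/3·λ
So [HGE]:[QHU] = (4/3) / (4/3·λ). Setting this equal to -2/3:
  4/3 = -2/3·(4/3·λ)  ⇒  λ = -3/2
Then r = λ/(1−λ) = (-3/2)/(5/2) = -3/5. Check: with r = -3/5, U = (1, -2) and [HGE]:[QHU] = -2/3 as required.

r = -3/5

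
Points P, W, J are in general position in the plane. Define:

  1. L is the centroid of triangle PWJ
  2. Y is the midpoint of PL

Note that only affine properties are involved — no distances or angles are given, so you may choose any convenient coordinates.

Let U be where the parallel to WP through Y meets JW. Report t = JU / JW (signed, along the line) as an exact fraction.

Set P = (0, 0), W = (1, 0), J = (0, 1); any affine frame gives the same invariant.
1. L is the centroid of triangle PWJ ⇒ L = (1/3, 1/3)
2. Y is the midpoint of PL ⇒ Y = (1/6, 1/6)
through Y parallel to WP: direction (-1, 0); meets JW at U = (5/6, 1/6)
U = J + t·(W−J) with t = 5/6

t = 5/6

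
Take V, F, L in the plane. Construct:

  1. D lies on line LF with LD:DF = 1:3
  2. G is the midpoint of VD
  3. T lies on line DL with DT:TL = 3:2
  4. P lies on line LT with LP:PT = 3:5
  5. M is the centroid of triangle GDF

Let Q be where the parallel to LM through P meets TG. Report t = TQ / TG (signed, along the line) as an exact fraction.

t = 5/108

Work in coordinates with V = (0, 0), F = (1, 0), L = (0, 1).
1. D lies on line LF with LD:DF = 1:3 ⇒ D = (1/4, 3/4)
2. G is the midpoint of VD ⇒ G = (1/8, 3/8)
3. T lies on line DL with DT:TL = 3:2 ⇒ T = (1/10, 9/10)
4. P lies on line LT with LP:PT = 3:5 ⇒ P = (3/80, 77/80)
5. M is the centroid of triangle GDF ⇒ M = (11/24, 3/8)
through P parallel to LM: direction (11/24, -5/8); meets TG at Q = (437/4320, 1261/1440)
Q = T + t·(G−T) with t = 5/108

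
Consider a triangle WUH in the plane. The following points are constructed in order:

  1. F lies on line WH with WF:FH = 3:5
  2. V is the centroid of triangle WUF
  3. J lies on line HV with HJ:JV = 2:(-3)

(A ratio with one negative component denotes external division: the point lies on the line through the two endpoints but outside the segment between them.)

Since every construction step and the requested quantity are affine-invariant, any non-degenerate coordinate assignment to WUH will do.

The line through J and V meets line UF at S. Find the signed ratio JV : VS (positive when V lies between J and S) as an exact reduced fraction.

Assign W = (0, 0), U = (1, 0), H = (0, 1) — the answer is frame-independent, so this choice is without loss of generality.
1. F lies on line WH with WF:FH = 3:5 ⇒ F = (0, 3/8)
2. V is the centroid of triangle WUF ⇒ V = (1/3, 1/8)
3. J lies on line HV with HJ:JV = 2:(-3) ⇒ J = (-2/3, 11/4)
line JV meets UF at S = (5/18, 13/48)
V = J + t·(S−J) with t = 18/17, so JV:VS = 18/17:-1/17

JV:VS = -18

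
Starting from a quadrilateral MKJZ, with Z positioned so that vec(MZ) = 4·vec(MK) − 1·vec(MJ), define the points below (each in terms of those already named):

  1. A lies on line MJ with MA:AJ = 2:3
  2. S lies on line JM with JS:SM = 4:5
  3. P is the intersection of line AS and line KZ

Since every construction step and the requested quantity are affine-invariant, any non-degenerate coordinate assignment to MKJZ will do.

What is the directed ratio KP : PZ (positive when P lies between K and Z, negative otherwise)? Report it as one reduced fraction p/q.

KP:PZ = -1/4

Set M = (0, 0), K = (1, 0), J = (0, 1), Z = (4, -1); any affine frame gives the same invariant.
1. A lies on line MJ with MA:AJ = 2:3 ⇒ A = (0, 2/5)
2. S lies on line JM with JS:SM = 4:5 ⇒ S = (0, 5/9)
3. P is the intersection of line AS and line KZ ⇒ P = (0, 1/3)
P = K + t·(Z−K) with t = -1/3, so KP:PZ = t:(1−t) = -1/3:4/3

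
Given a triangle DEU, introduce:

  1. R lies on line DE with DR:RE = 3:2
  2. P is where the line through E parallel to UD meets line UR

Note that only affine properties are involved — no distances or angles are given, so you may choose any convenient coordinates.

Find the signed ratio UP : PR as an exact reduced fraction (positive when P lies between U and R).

Set D = (0, 0), E = (1, 0), U = (0, 1); any affine frame gives the same invariant.
1. R lies on line DE with DR:RE = 3:2 ⇒ R = (3/5, 0)
2. P is where the line through E parallel to UD meets line UR ⇒ P = (1, -2/3)
P = U + t·(R−U) with t = 5/3, so UP:PR = t:(1−t) = 5/3:-2/3

UP:PR = -5/2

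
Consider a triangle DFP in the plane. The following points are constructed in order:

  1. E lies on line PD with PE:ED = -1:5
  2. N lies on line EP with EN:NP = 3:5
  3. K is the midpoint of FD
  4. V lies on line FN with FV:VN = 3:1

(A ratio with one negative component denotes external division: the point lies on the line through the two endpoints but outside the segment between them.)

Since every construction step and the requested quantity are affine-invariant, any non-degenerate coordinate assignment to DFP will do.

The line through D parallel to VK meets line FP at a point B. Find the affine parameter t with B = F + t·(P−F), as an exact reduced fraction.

Assign D = (0, 0), F = (1, 0), P = (0, 1) — the answer is frame-independent, so this choice is without loss of generality.
1. E lies on line PD with PE:ED = -1:5 ⇒ E = (0, 5/4)
2. N lies on line EP with EN:NP = 3:5 ⇒ N = (0, 37/32)
3. K is the midpoint of FD ⇒ K = (1/2, 0)
4. V lies on line FN with FV:VN = 3:1 ⇒ V = (1/4, 111/128)
through D parallel to VK: direction (1/4, -111/128); meets FP at B = (-32/79, 111/79)
B = F + t·(P−F) with t = 111/79

t = 111/79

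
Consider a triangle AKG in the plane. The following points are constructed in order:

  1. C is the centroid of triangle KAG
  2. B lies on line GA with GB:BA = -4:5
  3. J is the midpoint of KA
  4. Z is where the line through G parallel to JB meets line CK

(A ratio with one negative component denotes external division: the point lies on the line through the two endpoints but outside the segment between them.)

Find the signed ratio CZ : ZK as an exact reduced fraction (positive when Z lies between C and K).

CZ:ZK = -8/27

Work in coordinates with A = (0, 0), K = (1, 0), G = (0, 1).
1. C is the centroid of triangle KAG ⇒ C = (1/3, 1/3)
2. B lies on line GA with GB:BA = -4:5 ⇒ B = (0, 5)
3. J is the midpoint of KA ⇒ J = (1/2, 0)
4. Z is where the line through G parallel to JB meets line CK ⇒ Z = (1/19, 9/19)
Z = C + t·(K−C) with t = -8/19, so CZ:ZK = t:(1−t) = -8/19:27/19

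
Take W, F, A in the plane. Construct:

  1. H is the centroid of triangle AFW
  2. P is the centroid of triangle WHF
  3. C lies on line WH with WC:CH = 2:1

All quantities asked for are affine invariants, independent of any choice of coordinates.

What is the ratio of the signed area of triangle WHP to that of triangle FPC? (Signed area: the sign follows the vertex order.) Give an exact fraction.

Assign W = (0, 0), F = (1, 0), A = (0, 1) — the answer is frame-independent, so this choice is without loss of generality.
1. H is the centroid of triangle AFW ⇒ H = (1/3, 1/3)
2. P is the centroid of triangle WHF ⇒ P = (4/9, 1/9)
3. C lies on line WH with WC:CH = 2:1 ⇒ C = (2/9, 2/9)
2·[WHP] = -1/9, 2·[FPC] = -1/27
[WHP]:[FPC] = -1/9:-1/27 = 3

[WHP]:[FPC] = 3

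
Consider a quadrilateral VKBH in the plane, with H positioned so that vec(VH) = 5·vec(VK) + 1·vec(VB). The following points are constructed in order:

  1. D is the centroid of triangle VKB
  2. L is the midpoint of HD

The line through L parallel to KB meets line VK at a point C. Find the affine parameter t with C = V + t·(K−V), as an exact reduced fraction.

Set V = (0, 0), K = (1, 0), B = (0, 1), H = (5, 1); any affine frame gives the same invariant.
1. D is the centroid of triangle VKB ⇒ D = (1/3, 1/3)
2. L is the midpoint of HD ⇒ L = (8/3, 2/3)
through L parallel to KB: direction (-1, 1); meets VK at C = (10/3, 0)
C = V + t·(K−V) with t = 10/3

t = 10/3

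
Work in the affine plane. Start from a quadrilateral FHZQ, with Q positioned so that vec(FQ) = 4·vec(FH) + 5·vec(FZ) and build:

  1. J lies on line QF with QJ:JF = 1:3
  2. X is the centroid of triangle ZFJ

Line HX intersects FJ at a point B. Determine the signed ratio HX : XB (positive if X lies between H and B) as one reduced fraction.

HX:XB = -19/4

Assign F = (0, 0), H = (1, 0), Z = (0, 1), Q = (4, 5) — the answer is frame-independent, so this choice is without loss of generality.
1. J lies on line QF with QJ:JF = 1:3 ⇒ J = (3, 15/4)
2. X is the centroid of triangle ZFJ ⇒ X = (1, 19/12)
line HX meets FJ at B = (1, 5/4)
X = H + t·(B−H) with t = 19/15, so HX:XB = 19/15:-4/15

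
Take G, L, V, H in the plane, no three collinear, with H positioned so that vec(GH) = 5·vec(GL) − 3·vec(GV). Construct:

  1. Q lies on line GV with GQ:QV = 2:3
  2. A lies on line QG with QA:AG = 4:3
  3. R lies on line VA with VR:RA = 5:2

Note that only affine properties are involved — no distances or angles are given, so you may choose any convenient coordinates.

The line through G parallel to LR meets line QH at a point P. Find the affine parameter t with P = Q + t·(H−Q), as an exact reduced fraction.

t = 98/333

Assign G = (0, 0), L = (1, 0), V = (0, 1), H = (5, -3) — the answer is frame-independent, so this choice is without loss of generality.
1. Q lies on line GV with GQ:QV = 2:3 ⇒ Q = (0, 2/5)
2. A lies on line QG with QA:AG = 4:3 ⇒ A = (0, 6/35)
3. R lies on line VA with VR:RA = 5:2 ⇒ R = (0, 20/49)
through G parallel to LR: direction (-1, 20/49); meets QH at P = (490/333, -200/333)
P = Q + t·(H−Q) with t = 98/333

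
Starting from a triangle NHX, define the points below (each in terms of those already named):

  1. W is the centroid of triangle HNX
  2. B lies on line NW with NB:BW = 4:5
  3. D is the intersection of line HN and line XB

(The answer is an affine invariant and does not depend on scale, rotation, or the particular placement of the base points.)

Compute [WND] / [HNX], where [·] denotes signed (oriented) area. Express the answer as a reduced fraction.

Assign N = (0, 0), H = (1, 0), X = (0, 1) — the answer is frame-independent, so this choice is without loss of generality.
1. W is the centroid of triangle HNX ⇒ W = (1/3, 1/3)
2. B lies on line NW with NB:BW = 4:5 ⇒ B = (4/27, 4/27)
3. D is the intersection of line HN and line XB ⇒ D = (4/23, 0)
2·[WND] = 4/69, 2·[HNX] = -1
[WND]:[HNX] = 4/69:-1 = -4/69

[WND]:[HNX] = -4/69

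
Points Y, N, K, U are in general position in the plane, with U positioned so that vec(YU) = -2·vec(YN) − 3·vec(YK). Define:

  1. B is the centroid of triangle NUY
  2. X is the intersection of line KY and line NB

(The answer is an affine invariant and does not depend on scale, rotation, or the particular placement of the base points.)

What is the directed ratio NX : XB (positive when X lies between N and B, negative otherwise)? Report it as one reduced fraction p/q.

NX:XB = 3

Assign Y = (0, 0), N = (1, 0), K = (0, 1), U = (-2, -3) — the answer is frame-independent, so this choice is without loss of generality.
1. B is the centroid of triangle NUY ⇒ B = (-1/3, -1)
2. X is the intersection of line KY and line NB ⇒ X = (0, -3/4)
X = N + t·(B−N) with t = 3/4, so NX:XB = t:(1−t) = 3/4:1/4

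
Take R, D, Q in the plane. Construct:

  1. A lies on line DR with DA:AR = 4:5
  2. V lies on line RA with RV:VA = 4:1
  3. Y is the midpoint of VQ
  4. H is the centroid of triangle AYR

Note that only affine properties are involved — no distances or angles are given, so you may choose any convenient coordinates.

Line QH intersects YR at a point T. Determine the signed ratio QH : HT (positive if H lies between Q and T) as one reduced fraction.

QH:HT = -17/5

Set R = (0, 0), D = (1, 0), Q = (0, 1); any affine frame gives the same invariant.
1. A lies on line DR with DA:AR = 4:5 ⇒ A = (5/9, 0)
2. V lies on line RA with RV:VA = 4:1 ⇒ V = (4/9, 0)
3. Y is the midpoint of VQ ⇒ Y = (2/9, 1/2)
4. H is the centroid of triangle AYR ⇒ H = (7/27, 1/6)
line QH meets YR at T = (28/153, 7/17)
H = Q + t·(T−Q) with t = 17/12, so QH:HT = 17/12:-5/12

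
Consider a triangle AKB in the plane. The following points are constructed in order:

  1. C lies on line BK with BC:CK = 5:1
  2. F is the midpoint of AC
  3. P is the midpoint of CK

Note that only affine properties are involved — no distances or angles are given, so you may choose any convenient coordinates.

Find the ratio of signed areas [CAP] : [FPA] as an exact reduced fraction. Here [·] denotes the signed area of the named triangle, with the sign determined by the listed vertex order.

Set A = (0, 0), K = (1, 0), B = (0, 1); any affine frame gives the same invariant.
1. C lies on line BK with BC:CK = 5:1 ⇒ C = (5/6, 1/6)
2. F is the midpoint of AC ⇒ F = (5/12, 1/12)
3. P is the midpoint of CK ⇒ P = (11/12, 1/12)
2·[CAP] = 1/12, 2·[FPA] = -1/24
[CAP]:[FPA] = 1/12:-1/24 = -2

[CAP]:[FPA] = -2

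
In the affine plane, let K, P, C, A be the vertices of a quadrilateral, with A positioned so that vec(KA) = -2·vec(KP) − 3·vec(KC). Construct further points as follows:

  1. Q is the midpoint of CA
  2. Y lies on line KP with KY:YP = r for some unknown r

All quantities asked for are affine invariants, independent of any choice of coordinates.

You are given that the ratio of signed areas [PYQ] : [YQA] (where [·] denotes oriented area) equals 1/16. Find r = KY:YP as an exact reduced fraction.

r = 5

Assign K = (0, 0), P = (1, 0), C = (0, 1), A = (-2, -3) — the answer is frame-independent, so this choice is without loss of generality.
1. Q is the midpoint of CA ⇒ Q = (-1, -1)
2. With KY:YP = r, write λ = r/(r+1) so Y = K + λ·(P−K); Y is affine-linear in λ
Every point depending on Y is an affine combination of Y and λ-independent points, so each such coordinate is linear in λ; the λ² term in each signed area is a multiple of (P−K)×(P−K) = 0, so 2·[PYQ] and 2·[YQA] are each linear in λ. Evaluating at λ=0 and λ=1:
  2·[PYQ] = −λ + 1,   2·[YQA] = 2·λ + 1
So [PYQ]:[YQA] = (−λ + 1) / (2·λ + 1). Setting this equal to 1/16:
  −λ + 1 = 1/16·(2·λ + 1)  ⇒  λ = 5/6
Then r = λ/(1−λ) = (5/6)/(1/6) = 5. Check: with r = 5, Y = (5/6, 0) and [PYQ]:[YQA] = 1/16 as required.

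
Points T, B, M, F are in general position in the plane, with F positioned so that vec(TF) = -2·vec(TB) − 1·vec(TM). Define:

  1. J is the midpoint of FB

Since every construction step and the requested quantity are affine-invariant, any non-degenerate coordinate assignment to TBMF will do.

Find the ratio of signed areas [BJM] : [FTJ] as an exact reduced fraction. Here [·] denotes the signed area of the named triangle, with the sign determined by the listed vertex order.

Set T = (0, 0), B = (1, 0), M = (0, 1), F = (-2, -1); any affine frame gives the same invariant.
1. J is the midpoint of FB ⇒ J = (-1/2, -1/2)
2·[BJM] = -2, 2·[FTJ] = -1/2
[BJM]:[FTJ] = -2:-1/2 = 4

[BJM]:[FTJ] = 4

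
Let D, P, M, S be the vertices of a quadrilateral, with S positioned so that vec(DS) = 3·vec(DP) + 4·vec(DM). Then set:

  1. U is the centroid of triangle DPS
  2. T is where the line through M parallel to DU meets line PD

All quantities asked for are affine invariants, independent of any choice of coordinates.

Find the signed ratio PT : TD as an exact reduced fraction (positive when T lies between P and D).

PT:TD = -2

Work in coordinates with D = (0, 0), P = (1, 0), M = (0, 1), S = (3, 4).
1. U is the centroid of triangle DPS ⇒ U = (4/3, 4/3)
2. T is where the line through M parallel to DU meets line PD ⇒ T = (-1, 0)
T = P + t·(D−P) with t = 2, so PT:TD = t:(1−t) = 2:-1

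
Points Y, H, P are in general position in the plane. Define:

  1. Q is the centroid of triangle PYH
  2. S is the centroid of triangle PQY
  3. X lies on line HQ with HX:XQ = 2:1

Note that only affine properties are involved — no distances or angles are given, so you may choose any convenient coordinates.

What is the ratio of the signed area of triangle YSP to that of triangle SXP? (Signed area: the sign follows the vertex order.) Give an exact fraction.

[YSP]:[SXP] = 1/2

Assign Y = (0, 0), H = (1, 0), P = (0, 1) — the answer is frame-independent, so this choice is without loss of generality.
1. Q is the centroid of triangle PYH ⇒ Q = (1/3, 1/3)
2. S is the centroid of triangle PQY ⇒ S = (1/9, 4/9)
3. X lies on line HQ with HX:XQ = 2:1 ⇒ X = (5/9, 2/9)
2·[YSP] = 1/9, 2·[SXP] = 2/9
[YSP]:[SXP] = 1/9:2/9 = 1/2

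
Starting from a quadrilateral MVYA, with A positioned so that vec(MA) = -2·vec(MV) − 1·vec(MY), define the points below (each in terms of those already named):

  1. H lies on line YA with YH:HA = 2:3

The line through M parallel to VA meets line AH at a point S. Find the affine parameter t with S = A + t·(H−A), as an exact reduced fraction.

Work in coordinates with M = (0, 0), V = (1, 0), Y = (0, 1), A = (-2, -1).
1. H lies on line YA with YH:HA = 2:3 ⇒ H = (-4/5, 1/5)
through M parallel to VA: direction (-3, -1); meets AH at S = (-3/2, -1/2)
S = A + t·(H−A) with t = 5/12

t = 5/12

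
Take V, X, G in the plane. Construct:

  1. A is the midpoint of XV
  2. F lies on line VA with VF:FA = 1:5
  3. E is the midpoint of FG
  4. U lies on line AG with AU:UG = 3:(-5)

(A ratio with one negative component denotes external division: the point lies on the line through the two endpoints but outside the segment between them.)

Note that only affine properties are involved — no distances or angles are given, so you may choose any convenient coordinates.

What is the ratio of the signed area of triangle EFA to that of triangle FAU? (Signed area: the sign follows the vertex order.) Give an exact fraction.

Assign V = (0, 0), X = (1, 0), G = (0, 1) — the answer is frame-independent, so this choice is without loss of generality.
1. A is the midpoint of XV ⇒ A = (1/2, 0)
2. F lies on line VA with VF:FA = 1:5 ⇒ F = (1/12, 0)
3. E is the midpoint of FG ⇒ E = (1/24, 1/2)
4. U lies on line AG with AU:UG = 3:(-5) ⇒ U = (5/4, -3/2)
2·[EFA] = 5/24, 2·[FAU] = -5/8
[EFA]:[FAU] = 5/24:-5/8 = -1/3

[EFA]:[FAU] = -1/3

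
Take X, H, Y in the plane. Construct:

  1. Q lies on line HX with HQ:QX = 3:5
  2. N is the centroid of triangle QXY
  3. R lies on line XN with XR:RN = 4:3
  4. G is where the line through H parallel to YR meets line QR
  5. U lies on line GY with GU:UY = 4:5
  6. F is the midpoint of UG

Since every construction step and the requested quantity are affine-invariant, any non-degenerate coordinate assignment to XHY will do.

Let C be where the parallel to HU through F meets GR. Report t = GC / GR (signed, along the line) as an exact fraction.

t = -3/19

Set X = (0, 0), H = (1, 0), Y = (0, 1); any affine frame gives the same invariant.
1. Q lies on line HX with HQ:QX = 3:5 ⇒ Q = (5/8, 0)
2. N is the centroid of triangle QXY ⇒ N = (5/24, 1/3)
3. R lies on line XN with XR:RN = 4:3 ⇒ R = (5/42, 4/21)
4. G is where the line through H parallel to YR meets line QR ⇒ G = (93/91, -68/455)
5. U lies on line GY with GU:UY = 4:5 ⇒ U = (155/273, 296/819)
6. F is the midpoint of UG ⇒ F = (31/39, 62/585)
through F parallel to HU: direction (-118/273, 296/819); meets GR at C = (4027/3458, -1756/8645)
C = G + t·(R−G) with t = -3/19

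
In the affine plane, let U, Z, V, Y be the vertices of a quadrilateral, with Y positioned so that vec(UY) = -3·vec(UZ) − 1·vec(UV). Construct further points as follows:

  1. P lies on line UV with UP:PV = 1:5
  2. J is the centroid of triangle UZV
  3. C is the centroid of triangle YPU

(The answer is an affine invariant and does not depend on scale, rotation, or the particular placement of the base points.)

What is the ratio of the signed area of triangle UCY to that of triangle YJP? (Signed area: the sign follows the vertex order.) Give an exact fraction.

[UCY]:[YJP] = -3/2

Work in coordinates with U = (0, 0), Z = (1, 0), V = (0, 1), Y = (-3, -1).
1. P lies on line UV with UP:PV = 1:5 ⇒ P = (0, 1/6)
2. J is the centroid of triangle UZV ⇒ J = (1/3, 1/3)
3. C is the centroid of triangle YPU ⇒ C = (-1, -5/18)
2·[UCY] = 1/6, 2·[YJP] = -1/9
[UCY]:[YJP] = 1/6:-1/9 = -3/2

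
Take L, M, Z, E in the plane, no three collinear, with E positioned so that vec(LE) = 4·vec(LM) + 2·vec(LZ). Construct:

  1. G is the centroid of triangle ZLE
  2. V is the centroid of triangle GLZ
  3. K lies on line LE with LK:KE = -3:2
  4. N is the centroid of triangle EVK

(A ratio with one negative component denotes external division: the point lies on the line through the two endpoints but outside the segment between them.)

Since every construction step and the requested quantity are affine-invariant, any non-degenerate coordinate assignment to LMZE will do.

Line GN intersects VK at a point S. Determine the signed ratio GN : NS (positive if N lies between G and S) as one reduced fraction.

Choose coordinates L = (0, 0), M = (1, 0), Z = (0, 1), E = (4, 2).
1. G is the centroid of triangle ZLE ⇒ G = (4/3, 1)
2. V is the centroid of triangle GLZ ⇒ V = (4/9, 2/3)
3. K lies on line LE with LK:KE = -3:2 ⇒ K = (12, 6)
4. N is the centroid of triangle EVK ⇒ N = (148/27, 26/9)
line GN meets VK at S = (-100/9, -14/3)
N = G + t·(S−G) with t = -1/3, so GN:NS = -1/3:4/3

GN:NS = -1/4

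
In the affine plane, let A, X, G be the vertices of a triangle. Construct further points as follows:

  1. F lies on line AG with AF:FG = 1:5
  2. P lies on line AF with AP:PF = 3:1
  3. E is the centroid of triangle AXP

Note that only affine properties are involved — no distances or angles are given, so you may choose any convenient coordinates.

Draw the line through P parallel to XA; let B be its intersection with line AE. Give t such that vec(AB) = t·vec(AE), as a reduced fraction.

t = 3

Choose coordinates A = (0, 0), X = (1, 0), G = (0, 1).
1. F lies on line AG with AF:FG = 1:5 ⇒ F = (0, 1/6)
2. P lies on line AF with AP:PF = 3:1 ⇒ P = (0, 1/8)
3. E is the centroid of triangle AXP ⇒ E = (1/3, 1/24)
through P parallel to XA: direction (-1, 0); meets AE at B = (1, 1/8)
B = A + t·(E−A) with t = 3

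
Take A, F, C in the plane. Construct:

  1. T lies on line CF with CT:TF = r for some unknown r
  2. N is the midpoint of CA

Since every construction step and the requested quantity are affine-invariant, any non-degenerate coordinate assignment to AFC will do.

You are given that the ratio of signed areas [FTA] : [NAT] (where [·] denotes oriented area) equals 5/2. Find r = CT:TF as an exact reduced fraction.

r = 4/5

Assign A = (0, 0), F = (1, 0), C = (0, 1) — the answer is frame-independent, so this choice is without loss of generality.
1. With CT:TF = r, write λ = r/(r+1) so T = C + λ·(F−C); T is affine-linear in λ
2. N is the midpoint of CA ⇒ N = (0, 1/2)
Every point depending on T is an affine combination of T and λ-independent points, so each such coordinate is linear in λ; the λ² term in each signed area is a multiple of (F−C)×(F−C) = 0, so 2·[FTA] and 2·[NAT] are each linear in λ. Evaluating at λ=0 and λ=1:
  2·[FTA] = −λ + 1,   2·[NAT] = 1/2·λ
So [FTA]:[NAT] = (−λ + 1) / (1/2·λ). Setting this equal to 5/2:
  −λ + 1 = 5/2·(1/2·λ)  ⇒  λ = 4/9
Then r = λ/(1−λ) = (4/9)/(5/9) = 4/5. Check: with r = 4/5, T = (4/9, 5/9) and [FTA]:[NAT] = 5/2 as required.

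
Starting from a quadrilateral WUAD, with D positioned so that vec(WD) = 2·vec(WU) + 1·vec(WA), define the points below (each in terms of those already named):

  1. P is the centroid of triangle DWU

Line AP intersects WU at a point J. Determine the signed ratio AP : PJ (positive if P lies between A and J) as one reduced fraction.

AP:PJ = 2

Set W = (0, 0), U = (1, 0), A = (0, 1), D = (2, 1); any affine frame gives the same invariant.
1. P is the centroid of triangle DWU ⇒ P = (1, 1/3)
line AP meets WU at J = (3/2, 0)
P = A + t·(J−A) with t = 2/3, so AP:PJ = 2/3:1/3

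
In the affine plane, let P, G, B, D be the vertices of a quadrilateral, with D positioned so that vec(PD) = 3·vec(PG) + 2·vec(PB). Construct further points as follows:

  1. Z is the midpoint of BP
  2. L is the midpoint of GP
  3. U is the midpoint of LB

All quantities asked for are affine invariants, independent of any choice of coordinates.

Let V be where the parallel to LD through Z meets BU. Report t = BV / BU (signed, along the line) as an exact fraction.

Set P = (0, 0), G = (1, 0), B = (0, 1), D = (3, 2); any affine frame gives the same invariant.
1. Z is the midpoint of BP ⇒ Z = (0, 1/2)
2. L is the midpoint of GP ⇒ L = (1/2, 0)
3. U is the midpoint of LB ⇒ U = (1/4, 1/2)
through Z parallel to LD: direction (5/2, 2); meets BU at V = (5/28, 9/14)
V = B + t·(U−B) with t = 5/7

t = 5/7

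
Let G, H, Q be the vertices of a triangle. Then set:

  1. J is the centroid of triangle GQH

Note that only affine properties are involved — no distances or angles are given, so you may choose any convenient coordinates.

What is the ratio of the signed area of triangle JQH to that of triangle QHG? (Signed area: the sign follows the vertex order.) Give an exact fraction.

[JQH]:[QHG] = 1/3

Choose coordinates G = (0, 0), H = (1, 0), Q = (0, 1).
1. J is the centroid of triangle GQH ⇒ J = (1/3, 1/3)
2·[JQH] = -1/3, 2·[QHG] = -1
[JQH]:[QHG] = -1/3:-1 = 1/3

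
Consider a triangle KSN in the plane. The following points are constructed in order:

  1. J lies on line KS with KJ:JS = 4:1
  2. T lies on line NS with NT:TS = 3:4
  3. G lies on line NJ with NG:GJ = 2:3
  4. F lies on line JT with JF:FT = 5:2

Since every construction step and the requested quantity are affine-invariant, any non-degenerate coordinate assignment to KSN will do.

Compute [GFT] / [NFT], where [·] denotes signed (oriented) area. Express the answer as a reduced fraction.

Work in coordinates with K = (0, 0), S = (1, 0), N = (0, 1).
1. J lies on line KS with KJ:JS = 4:1 ⇒ J = (4/5, 0)
2. T lies on line NS with NT:TS = 3:4 ⇒ T = (3/7, 4/7)
3. G lies on line NJ with NG:GJ = 2:3 ⇒ G = (8/25, 3/5)
4. F lies on line JT with JF:FT = 5:2 ⇒ F = (131/245, 20/49)
2·[GFT] = 18/1225, 2·[NFT] = 6/245
[GFT]:[NFT] = 18/1225:6/245 = 3/5

[GFT]:[NFT] = 3/5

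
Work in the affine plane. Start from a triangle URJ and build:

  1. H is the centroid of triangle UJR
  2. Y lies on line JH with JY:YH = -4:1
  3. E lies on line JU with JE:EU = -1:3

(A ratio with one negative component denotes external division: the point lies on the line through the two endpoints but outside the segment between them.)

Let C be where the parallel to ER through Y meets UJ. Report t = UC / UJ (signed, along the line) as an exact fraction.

Choose coordinates U = (0, 0), R = (1, 0), J = (0, 1).
1. H is the centroid of triangle UJR ⇒ H = (1/3, 1/3)
2. Y lies on line JH with JY:YH = -4:1 ⇒ Y = (4/9, 1/9)
3. E lies on line JU with JE:EU = -1:3 ⇒ E = (0, 3/2)
through Y parallel to ER: direction (1, -3/2); meets UJ at C = (0, 7/9)
C = U + t·(J−U) with t = 7/9

t = 7/9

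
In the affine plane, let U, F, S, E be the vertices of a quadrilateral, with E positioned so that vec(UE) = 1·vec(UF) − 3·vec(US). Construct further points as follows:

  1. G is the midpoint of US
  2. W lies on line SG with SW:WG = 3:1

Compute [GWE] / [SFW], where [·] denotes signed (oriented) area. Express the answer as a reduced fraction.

Choose coordinates U = (0, 0), F = (1, 0), S = (0, 1), E = (1, -3).
1. G is the midpoint of US ⇒ G = (0, 1/2)
2. W lies on line SG with SW:WG = 3:1 ⇒ W = (0, 5/8)
2·[GWE] = -1/8, 2·[SFW] = -3/8
[GWE]:[SFW] = -1/8:-3/8 = 1/3

[GWE]:[SFW] = 1/3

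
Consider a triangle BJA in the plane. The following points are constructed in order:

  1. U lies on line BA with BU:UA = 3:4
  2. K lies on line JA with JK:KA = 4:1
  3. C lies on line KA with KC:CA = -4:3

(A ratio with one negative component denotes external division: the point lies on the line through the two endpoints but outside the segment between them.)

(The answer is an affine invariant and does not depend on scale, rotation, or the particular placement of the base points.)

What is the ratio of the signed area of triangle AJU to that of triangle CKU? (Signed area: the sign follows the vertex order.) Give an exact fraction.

Work in coordinates with B = (0, 0), J = (1, 0), A = (0, 1).
1. U lies on line BA with BU:UA = 3:4 ⇒ U = (0, 3/7)
2. K lies on line JA with JK:KA = 4:1 ⇒ K = (1/5, 4/5)
3. C lies on line KA with KC:CA = -4:3 ⇒ C = (-3/5, 8/5)
2·[AJU] = -4/7, 2·[CKU] = -16/35
[AJU]:[CKU] = -4/7:-16/35 = 5/4

[AJU]:[CKU] = 5/4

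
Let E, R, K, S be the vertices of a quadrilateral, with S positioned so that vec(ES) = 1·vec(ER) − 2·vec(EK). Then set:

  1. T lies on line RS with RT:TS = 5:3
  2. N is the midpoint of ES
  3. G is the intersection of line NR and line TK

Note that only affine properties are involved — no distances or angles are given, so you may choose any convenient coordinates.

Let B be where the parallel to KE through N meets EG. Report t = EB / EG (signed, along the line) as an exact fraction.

t = 17/24

Choose coordinates E = (0, 0), R = (1, 0), K = (0, 1), S = (1, -2).
1. T lies on line RS with RT:TS = 5:3 ⇒ T = (1, -5/4)
2. N is the midpoint of ES ⇒ N = (1/2, -1)
3. G is the intersection of line NR and line TK ⇒ G = (12/17, -10/17)
through N parallel to KE: direction (0, -1); meets EG at B = (1/2, -5/12)
B = E + t·(G−E) with t = 17/24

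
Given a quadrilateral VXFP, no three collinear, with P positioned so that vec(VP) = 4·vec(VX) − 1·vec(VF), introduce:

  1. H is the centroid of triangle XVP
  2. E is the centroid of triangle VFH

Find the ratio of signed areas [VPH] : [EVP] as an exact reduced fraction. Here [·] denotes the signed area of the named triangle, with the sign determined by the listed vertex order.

[VPH]:[EVP] = 3/13

Choose coordinates V = (0, 0), X = (1, 0), F = (0, 1), P = (4, -1).
1. H is the centroid of triangle XVP ⇒ H = (5/3, -1/3)
2. E is the centroid of triangle VFH ⇒ E = (5/9, 2/9)
2·[VPH] = 1/3, 2·[EVP] = 13/9
[VPH]:[EVP] = 1/3:13/9 = 3/13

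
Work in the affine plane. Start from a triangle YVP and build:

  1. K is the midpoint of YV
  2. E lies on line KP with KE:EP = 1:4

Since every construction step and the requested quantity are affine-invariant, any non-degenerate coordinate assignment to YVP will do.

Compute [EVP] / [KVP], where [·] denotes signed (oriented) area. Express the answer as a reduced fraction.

Set Y = (0, 0), V = (1, 0), P = (0, 1); any affine frame gives the same invariant.
1. K is the midpoint of YV ⇒ K = (1/2, 0)
2. E lies on line KP with KE:EP = 1:4 ⇒ E = (2/5, 1/5)
2·[EVP] = 2/5, 2·[KVP] = 1/2
[EVP]:[KVP] = 2/5:1/2 = 4/5

[EVP]:[KVP] = 4/5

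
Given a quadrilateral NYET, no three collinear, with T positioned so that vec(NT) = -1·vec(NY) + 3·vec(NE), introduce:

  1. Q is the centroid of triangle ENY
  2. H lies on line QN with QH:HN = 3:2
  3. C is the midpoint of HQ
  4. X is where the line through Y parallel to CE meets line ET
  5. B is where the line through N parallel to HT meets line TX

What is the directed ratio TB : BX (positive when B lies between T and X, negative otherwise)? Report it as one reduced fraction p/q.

TB:BX = -8/33

Set N = (0, 0), Y = (1, 0), E = (0, 1), T = (-1, 3); any affine frame gives the same invariant.
1. Q is the centroid of triangle ENY ⇒ Q = (1/3, 1/3)
2. H lies on line QN with QH:HN = 3:2 ⇒ H = (2/15, 2/15)
3. C is the midpoint of HQ ⇒ C = (7/30, 7/30)
4. X is where the line through Y parallel to CE meets line ET ⇒ X = (16/9, -23/9)
5. B is where the line through N parallel to HT meets line TX ⇒ B = (-17/9, 43/9)
B = T + t·(X−T) with t = -8/25, so TB:BX = t:(1−t) = -8/25:33/25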